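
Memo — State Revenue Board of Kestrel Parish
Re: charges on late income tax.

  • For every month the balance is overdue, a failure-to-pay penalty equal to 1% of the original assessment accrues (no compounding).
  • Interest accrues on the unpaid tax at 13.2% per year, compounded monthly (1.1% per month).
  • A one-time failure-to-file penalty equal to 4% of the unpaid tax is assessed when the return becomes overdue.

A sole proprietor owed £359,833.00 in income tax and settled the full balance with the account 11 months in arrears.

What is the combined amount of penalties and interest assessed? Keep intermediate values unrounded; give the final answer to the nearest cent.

£99,990.22

Failure-to-file penalty: 4% × £359,833.00 = £14,393.32
Failure-to-pay penalty = 1% × £359,833.00 × 11 mo = £39,581.63
Interest: £359,833.00 × ((1 + 0.011)^11 − 1) = £359,833.00 × 0.1278795… = £46,015.2720…
Penalties + interest = £53,974.9500 + £46,015.2720… = £99,990.22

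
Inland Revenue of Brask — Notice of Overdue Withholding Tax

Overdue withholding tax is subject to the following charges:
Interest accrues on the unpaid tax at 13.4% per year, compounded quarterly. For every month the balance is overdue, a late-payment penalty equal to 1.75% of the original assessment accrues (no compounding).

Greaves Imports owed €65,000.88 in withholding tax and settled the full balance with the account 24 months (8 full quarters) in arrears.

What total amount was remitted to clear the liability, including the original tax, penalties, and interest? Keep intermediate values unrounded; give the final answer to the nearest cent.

Late-payment penalty: 24 × 1.75% × €65,000.88 = €27,300.37…
Interest (13.4%/yr ÷ 4 = 3.35%/quarter): €65,000.88 × ((1 + 0.0335)^8 − 1) = €19,605.4942…
Total = €65,000.88 + €27,300.3696 + €19,605.4942… = €111,906.74

€111,906.74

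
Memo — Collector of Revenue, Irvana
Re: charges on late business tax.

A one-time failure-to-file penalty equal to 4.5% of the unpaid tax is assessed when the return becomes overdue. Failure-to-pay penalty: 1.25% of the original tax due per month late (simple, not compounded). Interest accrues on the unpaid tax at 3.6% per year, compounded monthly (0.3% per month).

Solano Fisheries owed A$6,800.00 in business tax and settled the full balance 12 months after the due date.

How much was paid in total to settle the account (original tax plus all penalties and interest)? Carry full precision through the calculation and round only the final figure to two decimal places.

A$8,374.88

Failure-to-file penalty: 4.5% × A$6,800.00 = A$306.00
Failure-to-pay penalty = 1.25% × A$6,800.00 × 12 mo = A$1,020.00
Interest: A$6,800.00 × ((1 + 0.003)^12 − 1) = A$6,800.00 × 0.0366000… = A$248.8799…
Total = A$6,800.00 + A$1,326.0000 + A$248.8799… = A$8,374.88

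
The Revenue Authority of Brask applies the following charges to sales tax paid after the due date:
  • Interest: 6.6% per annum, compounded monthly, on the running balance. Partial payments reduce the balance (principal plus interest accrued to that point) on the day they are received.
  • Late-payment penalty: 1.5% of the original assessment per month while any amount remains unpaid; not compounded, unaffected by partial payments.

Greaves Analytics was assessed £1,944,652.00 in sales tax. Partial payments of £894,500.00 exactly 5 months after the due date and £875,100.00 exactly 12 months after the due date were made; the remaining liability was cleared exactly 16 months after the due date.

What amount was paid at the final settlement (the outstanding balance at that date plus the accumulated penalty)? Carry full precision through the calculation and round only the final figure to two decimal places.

Monthly rate = 6.6% ÷ 12 = 0.55%
Balance at month 5: £1,944,652.0000 × (1 + 0.0055)^5 = £1,998,721.4316…
After £894,500.00 payment: £1,998,721.4316… − £894,500.00 = £1,104,221.4316…
Balance at month 12: £1,104,221.4316… × (1 + 0.0055)^7 = £1,147,441.8788…
After £875,100.00 payment: £1,147,441.8788… − £875,100.00 = £272,341.8788…
Balance at month 16: £272,341.8788… × (1 + 0.0055)^4 = £278,383.0117…
Penalty: 16 × 1.5% × £1,944,652.00 = £466,716.48
Final settlement = outstanding balance + penalty = £278,383.0117… + £466,716.48 = £745,099.49

£745,099.49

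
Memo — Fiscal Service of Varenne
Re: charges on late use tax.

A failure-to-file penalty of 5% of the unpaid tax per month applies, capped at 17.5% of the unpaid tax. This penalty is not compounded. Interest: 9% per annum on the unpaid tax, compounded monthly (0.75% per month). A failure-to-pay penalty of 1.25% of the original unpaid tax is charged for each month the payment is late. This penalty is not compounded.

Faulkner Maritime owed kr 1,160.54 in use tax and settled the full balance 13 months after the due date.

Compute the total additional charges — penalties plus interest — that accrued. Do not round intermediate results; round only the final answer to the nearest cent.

kr 510.07

Failure-to-file: 13 × 5% × kr 1,160.54 = kr 754.35…, capped at 17.5% × kr 1,160.54 = kr 203.09…
Failure-to-pay penalty: 13 × 1.25% × kr 1,160.54 = kr 188.59…
Interest: kr 1,160.54 × ((1 + 0.0075)^13 − 1) = kr 1,160.54 × 0.1020104… = kr 118.3872…
Penalties + interest = kr 391.6823… + kr 118.3872… = kr 510.07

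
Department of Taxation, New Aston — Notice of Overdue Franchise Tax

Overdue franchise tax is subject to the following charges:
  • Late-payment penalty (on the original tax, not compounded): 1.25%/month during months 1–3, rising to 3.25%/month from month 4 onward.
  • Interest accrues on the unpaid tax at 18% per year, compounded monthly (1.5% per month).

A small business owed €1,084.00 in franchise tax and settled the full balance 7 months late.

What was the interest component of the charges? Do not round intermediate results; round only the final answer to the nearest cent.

€119.07

Interest: €1,084.00 × ((1 + 0.015)^7 − 1) = €1,084.00 × 0.1098449… = €119.0719…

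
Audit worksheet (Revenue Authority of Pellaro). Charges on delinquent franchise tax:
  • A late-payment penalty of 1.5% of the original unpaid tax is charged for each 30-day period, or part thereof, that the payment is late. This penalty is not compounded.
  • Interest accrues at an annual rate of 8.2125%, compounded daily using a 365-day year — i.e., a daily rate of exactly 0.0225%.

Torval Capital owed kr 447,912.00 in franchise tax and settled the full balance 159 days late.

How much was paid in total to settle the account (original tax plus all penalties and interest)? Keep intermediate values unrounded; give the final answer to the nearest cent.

kr 504,536.34

Penalty periods: ⌈159/30⌉ = 6; penalty = 6 × 1.5% × kr 447,912.00 = kr 40,312.08
Interest: kr 447,912.00 × ((1 + 0.000225)^159 − 1) = kr 447,912.00 × 0.03641845… = kr 16,312.2628…
Total = kr 447,912.00 + kr 40,312.0800 + kr 16,312.2628… = kr 504,536.34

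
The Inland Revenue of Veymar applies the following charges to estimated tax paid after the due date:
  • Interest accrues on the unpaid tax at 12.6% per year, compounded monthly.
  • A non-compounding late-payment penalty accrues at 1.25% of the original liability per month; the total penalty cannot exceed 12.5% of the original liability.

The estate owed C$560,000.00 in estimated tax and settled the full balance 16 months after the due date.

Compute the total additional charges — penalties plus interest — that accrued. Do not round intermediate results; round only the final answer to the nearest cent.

Penalty (uncapped): 16 × 1.25% × C$560,000.00 = C$112,000.00; cap = 12.5% × C$560,000.00 = C$70,000.00 → penalty = C$70,000.00
Interest (12.6%/yr ÷ 12 = 1.05%/month): C$560,000.00 × ((1 + 0.0105)^16 − 1) = C$101,864.5379…
Penalties + interest = C$70,000.0000 + C$101,864.5379… = C$171,864.54

C$171,864.54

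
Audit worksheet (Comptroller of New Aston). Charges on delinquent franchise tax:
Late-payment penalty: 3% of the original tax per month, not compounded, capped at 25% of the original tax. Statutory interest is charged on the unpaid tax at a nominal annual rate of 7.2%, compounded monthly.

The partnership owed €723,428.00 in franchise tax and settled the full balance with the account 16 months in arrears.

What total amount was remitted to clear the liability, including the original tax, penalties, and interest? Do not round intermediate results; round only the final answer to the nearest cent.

€976,948.53

Penalty (uncapped): 16 × 3% × €723,428.00 = €347,245.44; cap = 25% × €723,428.00 = €180,857.00 → penalty = €180,857.00
Interest (7.2%/yr ÷ 12 = 0.6%/month): €723,428.00 × ((1 + 0.006)^16 − 1) = €72,663.5340…
Total = €723,428.00 + €180,857.0000 + €72,663.5340… = €976,948.53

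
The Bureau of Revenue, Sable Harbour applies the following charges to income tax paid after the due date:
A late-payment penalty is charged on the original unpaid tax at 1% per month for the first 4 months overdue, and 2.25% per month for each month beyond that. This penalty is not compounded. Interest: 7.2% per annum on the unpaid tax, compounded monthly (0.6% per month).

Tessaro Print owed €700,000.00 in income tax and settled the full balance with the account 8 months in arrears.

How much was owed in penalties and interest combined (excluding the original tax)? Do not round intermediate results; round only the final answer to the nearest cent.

€125,314.13

Penalty, months 1–4: 4 × 1% × €700,000.00 = €28,000.00
Penalty, months 5–8: 4 × 2.25% × €700,000.00 = €63,000.00
Interest: €700,000.00 × ((1 + 0.006)^8 − 1) = €700,000.00 × 0.0490202… = €34,314.1310…
Penalties + interest = €91,000.0000 + €34,314.1310… = €125,314.13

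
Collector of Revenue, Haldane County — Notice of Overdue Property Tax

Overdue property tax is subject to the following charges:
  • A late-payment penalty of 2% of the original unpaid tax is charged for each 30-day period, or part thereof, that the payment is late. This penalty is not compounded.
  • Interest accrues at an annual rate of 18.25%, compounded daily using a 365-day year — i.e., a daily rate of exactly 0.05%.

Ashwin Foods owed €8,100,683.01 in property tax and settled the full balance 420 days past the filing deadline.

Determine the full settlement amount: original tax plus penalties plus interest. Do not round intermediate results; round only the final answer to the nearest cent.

€12,261,301.67

Penalty periods: ⌈420/30⌉ = 14; penalty = 14 × 2% × €8,100,683.01 = €2,268,191.24…
Interest: €8,100,683.01 × ((1 + 0.0005)^420 − 1) = €8,100,683.01 × 0.23361332… = €1,892,427.4129…
Total = €8,100,683.01 + €2,268,191.2428 + €1,892,427.4129… = €12,261,301.67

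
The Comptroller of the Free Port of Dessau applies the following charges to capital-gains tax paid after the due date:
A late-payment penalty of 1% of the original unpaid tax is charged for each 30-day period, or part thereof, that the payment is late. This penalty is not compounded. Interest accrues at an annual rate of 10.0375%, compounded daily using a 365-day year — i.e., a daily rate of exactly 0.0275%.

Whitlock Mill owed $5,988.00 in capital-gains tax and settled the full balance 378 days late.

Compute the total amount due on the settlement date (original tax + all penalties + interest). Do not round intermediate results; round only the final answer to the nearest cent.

Penalty periods: ⌈378/30⌉ = 13; penalty = 13 × 1% × $5,988.00 = $778.44
Interest: $5,988.00 × ((1 + 0.000275)^378 − 1) = $5,988.00 × 0.10952912… = $655.8604…
Total = $5,988.00 + $778.4400 + $655.8604… = $7,422.30

$7,422.30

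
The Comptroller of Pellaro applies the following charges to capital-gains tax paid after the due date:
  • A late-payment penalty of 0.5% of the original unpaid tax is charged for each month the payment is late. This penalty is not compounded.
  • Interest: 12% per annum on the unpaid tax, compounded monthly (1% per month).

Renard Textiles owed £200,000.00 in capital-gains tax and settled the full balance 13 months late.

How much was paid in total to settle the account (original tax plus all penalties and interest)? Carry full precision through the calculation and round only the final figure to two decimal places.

Late-payment penalty: 13 × 0.5% × £200,000.00 = £13,000.00
Interest: £200,000.00 × ((1 + 0.01)^13 − 1) = £200,000.00 × 0.1380933… = £27,618.6561…
Total = £200,000.00 + £13,000.0000 + £27,618.6561… = £240,618.66

£240,618.66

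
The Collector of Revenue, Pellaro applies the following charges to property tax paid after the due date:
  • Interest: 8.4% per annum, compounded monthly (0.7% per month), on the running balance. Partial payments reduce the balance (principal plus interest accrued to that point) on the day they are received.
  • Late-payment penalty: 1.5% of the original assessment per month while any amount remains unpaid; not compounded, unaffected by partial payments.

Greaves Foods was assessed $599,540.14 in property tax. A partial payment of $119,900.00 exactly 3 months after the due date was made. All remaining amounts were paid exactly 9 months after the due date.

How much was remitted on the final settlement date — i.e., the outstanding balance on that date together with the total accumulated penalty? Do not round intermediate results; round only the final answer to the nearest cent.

Balance at month 3: $599,540.1400 × (1 + 0.007)^3 = $612,218.8210…
After $119,900.00 payment: $612,218.8210… − $119,900.00 = $492,318.8210…
Balance at month 9: $492,318.8210… × (1 + 0.007)^6 = $513,361.4609…
Penalty: 9 × 1.5% × $599,540.14 = $80,937.92…
Final settlement = outstanding balance + penalty = $513,361.4609… + $80,937.92… = $594,299.38

$594,299.38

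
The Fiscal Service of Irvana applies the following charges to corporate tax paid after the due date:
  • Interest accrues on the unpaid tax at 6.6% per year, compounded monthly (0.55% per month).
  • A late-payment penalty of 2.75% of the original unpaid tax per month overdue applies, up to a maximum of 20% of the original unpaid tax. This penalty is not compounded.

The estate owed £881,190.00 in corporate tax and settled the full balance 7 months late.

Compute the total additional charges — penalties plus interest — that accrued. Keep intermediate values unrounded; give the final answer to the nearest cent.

£204,119.83

Penalty: 7 × 2.75% × £881,190.00 = £169,629.08… (below the 20% cap of £176,238.00)
Interest: £881,190.00 × ((1 + 0.0055)^7 − 1) = £881,190.00 × 0.0391411… = £34,490.7505…
Penalties + interest = £169,629.0750 + £34,490.7505… = £204,119.83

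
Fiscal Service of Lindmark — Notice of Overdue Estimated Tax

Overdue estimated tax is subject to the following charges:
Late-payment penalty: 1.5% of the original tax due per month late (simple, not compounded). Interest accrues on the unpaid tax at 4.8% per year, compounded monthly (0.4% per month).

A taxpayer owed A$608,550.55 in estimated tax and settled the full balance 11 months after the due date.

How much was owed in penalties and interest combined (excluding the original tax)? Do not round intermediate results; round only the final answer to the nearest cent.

A$127,729.07

Late-payment penalty = 1.5% × A$608,550.55 × 11 mo = A$100,410.84…
Interest: A$608,550.55 × ((1 + 0.004)^11 − 1) = A$608,550.55 × 0.0448906… = A$27,318.2267…
Penalties + interest = A$100,410.8408… + A$27,318.2267… = A$127,729.07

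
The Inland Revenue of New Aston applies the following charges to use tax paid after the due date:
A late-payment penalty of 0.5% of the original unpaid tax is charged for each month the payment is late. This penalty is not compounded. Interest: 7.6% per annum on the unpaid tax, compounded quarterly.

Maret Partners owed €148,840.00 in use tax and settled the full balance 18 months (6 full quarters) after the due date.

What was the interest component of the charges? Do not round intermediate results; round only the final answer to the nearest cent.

€17,794.44

Interest (7.6%/yr ÷ 4 = 1.9%/quarter): €148,840.00 × ((1 + 0.019)^6 − 1) = €17,794.4396…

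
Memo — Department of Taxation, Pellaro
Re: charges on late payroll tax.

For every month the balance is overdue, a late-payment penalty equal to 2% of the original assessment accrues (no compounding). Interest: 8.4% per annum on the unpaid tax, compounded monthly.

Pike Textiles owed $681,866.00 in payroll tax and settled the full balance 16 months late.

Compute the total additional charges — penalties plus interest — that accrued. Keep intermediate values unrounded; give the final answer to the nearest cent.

Late-payment penalty = 2% × $681,866.00 × 16 mo = $218,197.12
Interest (8.4%/yr ÷ 12 = 0.7%/month): $681,866.00 × ((1 + 0.007)^16 − 1) = $80,512.3672…
Penalties + interest = $218,197.1200 + $80,512.3672… = $298,709.49

$298,709.49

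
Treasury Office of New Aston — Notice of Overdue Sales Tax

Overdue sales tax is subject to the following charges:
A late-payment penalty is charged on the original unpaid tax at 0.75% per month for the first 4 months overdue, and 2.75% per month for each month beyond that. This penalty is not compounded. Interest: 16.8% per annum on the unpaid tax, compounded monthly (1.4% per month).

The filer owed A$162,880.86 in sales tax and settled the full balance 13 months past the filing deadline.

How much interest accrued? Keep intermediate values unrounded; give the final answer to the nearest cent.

Interest: A$162,880.86 × ((1 + 0.014)^13 − 1) = A$162,880.86 × 0.1981010… = A$32,266.8542…

A$32,266.85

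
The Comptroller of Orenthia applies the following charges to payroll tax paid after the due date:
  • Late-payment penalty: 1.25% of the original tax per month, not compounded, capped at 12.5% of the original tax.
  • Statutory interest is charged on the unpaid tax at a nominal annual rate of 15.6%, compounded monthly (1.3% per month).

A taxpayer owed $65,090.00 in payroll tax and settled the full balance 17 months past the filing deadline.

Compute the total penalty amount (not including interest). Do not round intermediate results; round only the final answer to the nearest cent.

$8,136.25

Penalty (uncapped): 17 × 1.25% × $65,090.00 = $13,831.63…; cap = 12.5% × $65,090.00 = $8,136.25 → penalty = $8,136.25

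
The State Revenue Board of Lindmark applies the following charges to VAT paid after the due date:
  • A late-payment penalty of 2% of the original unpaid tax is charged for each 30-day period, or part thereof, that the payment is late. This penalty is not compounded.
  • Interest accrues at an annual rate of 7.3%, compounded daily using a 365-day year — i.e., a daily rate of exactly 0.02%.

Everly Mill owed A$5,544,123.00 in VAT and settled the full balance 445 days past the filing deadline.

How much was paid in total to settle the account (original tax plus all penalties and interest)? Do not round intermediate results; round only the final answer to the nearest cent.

A$7,723,356.58

Penalty periods: ⌈445/30⌉ = 15; penalty = 15 × 2% × A$5,544,123.00 = A$1,663,236.90
Interest: A$5,544,123.00 × ((1 + 0.0002)^445 − 1) = A$5,544,123.00 × 0.09307093… = A$515,996.6795…
Total = A$5,544,123.00 + A$1,663,236.9000 + A$515,996.6795… = A$7,723,356.58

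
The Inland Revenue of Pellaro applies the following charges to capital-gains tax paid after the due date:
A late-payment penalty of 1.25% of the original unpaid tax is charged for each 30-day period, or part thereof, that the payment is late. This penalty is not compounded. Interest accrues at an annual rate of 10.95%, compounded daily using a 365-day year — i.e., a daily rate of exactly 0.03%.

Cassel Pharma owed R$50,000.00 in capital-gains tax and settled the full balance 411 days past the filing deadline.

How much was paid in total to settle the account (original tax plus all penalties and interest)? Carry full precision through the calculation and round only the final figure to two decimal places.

Penalty periods: ⌈411/30⌉ = 14; penalty = 14 × 1.25% × R$50,000.00 = R$8,750.00
Interest: R$50,000.00 × ((1 + 0.0003)^411 − 1) = R$50,000.00 × 0.13120282… = R$6,560.1410…
Total = R$50,000.00 + R$8,750.0000 + R$6,560.1410… = R$65,310.14

R$65,310.14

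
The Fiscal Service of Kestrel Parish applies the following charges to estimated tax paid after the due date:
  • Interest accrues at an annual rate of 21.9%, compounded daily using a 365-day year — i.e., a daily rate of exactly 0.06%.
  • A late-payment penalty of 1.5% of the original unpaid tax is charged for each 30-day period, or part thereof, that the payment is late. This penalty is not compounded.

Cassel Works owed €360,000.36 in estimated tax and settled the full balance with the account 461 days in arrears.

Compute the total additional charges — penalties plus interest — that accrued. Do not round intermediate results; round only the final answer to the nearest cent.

Penalty periods: ⌈461/30⌉ = 16; penalty = 16 × 1.5% × €360,000.36 = €86,400.09…
Interest: €360,000.36 × ((1 + 0.0006)^461 − 1) = €360,000.36 × 0.31852944… = €114,670.7122…
Penalties + interest = €86,400.0864 + €114,670.7122… = €201,070.80

€201,070.80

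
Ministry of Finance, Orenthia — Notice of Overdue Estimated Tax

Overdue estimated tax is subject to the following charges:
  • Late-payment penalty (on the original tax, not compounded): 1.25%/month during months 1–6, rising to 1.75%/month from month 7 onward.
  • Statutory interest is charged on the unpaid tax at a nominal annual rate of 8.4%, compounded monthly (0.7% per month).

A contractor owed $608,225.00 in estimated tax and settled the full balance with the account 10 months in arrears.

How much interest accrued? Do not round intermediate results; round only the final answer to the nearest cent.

$43,942.23

Interest: $608,225.00 × ((1 + 0.007)^10 − 1) = $608,225.00 × 0.0722467… = $43,942.2299…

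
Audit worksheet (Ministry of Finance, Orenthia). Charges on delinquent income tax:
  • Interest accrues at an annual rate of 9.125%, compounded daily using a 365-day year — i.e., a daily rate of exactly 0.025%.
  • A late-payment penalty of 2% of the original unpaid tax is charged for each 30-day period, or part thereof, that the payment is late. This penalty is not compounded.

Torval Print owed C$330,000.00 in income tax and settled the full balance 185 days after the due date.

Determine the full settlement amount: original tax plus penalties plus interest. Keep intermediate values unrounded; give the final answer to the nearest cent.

Penalty periods: ⌈185/30⌉ = 7; penalty = 7 × 2% × C$330,000.00 = C$46,200.00
Interest: C$330,000.00 × ((1 + 0.00025)^185 − 1) = C$330,000.00 × 0.04733016… = C$15,618.9523…
Total = C$330,000.00 + C$46,200.0000 + C$15,618.9523… = C$391,818.95

C$391,818.95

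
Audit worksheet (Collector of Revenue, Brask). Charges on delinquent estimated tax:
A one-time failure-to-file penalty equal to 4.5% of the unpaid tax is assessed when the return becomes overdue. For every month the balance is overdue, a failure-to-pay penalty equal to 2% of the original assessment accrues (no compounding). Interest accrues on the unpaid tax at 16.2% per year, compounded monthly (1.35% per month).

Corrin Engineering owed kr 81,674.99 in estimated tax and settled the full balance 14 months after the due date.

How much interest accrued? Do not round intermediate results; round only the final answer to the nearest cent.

kr 16,867.07

Interest: kr 81,674.99 × ((1 + 0.0135)^14 − 1) = kr 81,674.99 × 0.2065145… = kr 16,867.0690…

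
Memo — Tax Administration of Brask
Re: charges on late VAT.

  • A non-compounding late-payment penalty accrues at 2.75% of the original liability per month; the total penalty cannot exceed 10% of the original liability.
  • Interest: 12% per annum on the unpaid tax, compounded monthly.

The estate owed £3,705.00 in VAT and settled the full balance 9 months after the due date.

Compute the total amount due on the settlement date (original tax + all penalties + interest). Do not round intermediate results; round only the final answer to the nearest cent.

£4,422.60

Penalty (uncapped): 9 × 2.75% × £3,705.00 = £916.99…; cap = 10% × £3,705.00 = £370.50 → penalty = £370.50
Interest (12%/yr ÷ 12 = 1%/month): £3,705.00 × ((1 + 0.01)^9 − 1) = £347.1039…
Total = £3,705.00 + £370.5000 + £347.1039… = £4,422.60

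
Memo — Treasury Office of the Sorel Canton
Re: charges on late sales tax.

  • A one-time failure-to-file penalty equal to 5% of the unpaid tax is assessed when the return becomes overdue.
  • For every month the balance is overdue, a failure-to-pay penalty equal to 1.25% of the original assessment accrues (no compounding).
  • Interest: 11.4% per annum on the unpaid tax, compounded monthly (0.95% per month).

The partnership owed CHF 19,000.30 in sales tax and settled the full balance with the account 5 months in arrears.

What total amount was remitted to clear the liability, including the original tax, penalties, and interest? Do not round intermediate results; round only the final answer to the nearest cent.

CHF 22,057.66

Failure-to-file penalty: 5% × CHF 19,000.30 = CHF 950.02…
Failure-to-pay penalty: 5 × 1.25% × CHF 19,000.30 = CHF 1,187.52…
Interest: CHF 19,000.30 × ((1 + 0.0095)^5 − 1) = CHF 19,000.30 × 0.0484111… = CHF 919.8257…
Total = CHF 19,000.30 + CHF 2,137.5338… + CHF 919.8257… = CHF 22,057.66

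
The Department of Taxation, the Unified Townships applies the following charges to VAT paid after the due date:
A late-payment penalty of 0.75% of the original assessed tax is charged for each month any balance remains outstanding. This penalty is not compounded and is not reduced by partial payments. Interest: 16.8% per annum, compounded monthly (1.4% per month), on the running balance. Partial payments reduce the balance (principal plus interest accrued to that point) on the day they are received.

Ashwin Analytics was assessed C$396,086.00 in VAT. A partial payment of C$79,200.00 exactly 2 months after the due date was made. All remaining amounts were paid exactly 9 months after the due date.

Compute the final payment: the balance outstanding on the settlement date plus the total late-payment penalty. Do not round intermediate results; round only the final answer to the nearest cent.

C$388,321.36

Balance at month 2: C$396,086.0000 × (1 + 0.014)^2 = C$407,254.0409…
After C$79,200.00 payment: C$407,254.0409… − C$79,200.00 = C$328,054.0409…
Balance at month 9: C$328,054.0409… × (1 + 0.014)^7 = C$361,585.5584…
Penalty: 9 × 0.75% × C$396,086.00 = C$26,735.81…
Final settlement = outstanding balance + penalty = C$361,585.5584… + C$26,735.81… = C$388,321.36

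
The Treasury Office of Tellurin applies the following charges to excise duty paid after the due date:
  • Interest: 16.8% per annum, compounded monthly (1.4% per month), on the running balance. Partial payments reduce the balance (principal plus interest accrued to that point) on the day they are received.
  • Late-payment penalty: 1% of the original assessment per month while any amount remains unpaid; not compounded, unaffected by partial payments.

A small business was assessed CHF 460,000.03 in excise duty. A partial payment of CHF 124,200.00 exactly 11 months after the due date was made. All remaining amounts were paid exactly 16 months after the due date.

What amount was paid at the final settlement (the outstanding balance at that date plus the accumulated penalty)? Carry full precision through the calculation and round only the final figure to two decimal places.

Balance at month 11: CHF 460,000.0300 × (1 + 0.014)^11 = CHF 536,013.0520…
After CHF 124,200.00 payment: CHF 536,013.0520… − CHF 124,200.00 = CHF 411,813.0520…
Balance at month 16: CHF 411,813.0520… × (1 + 0.014)^5 = CHF 441,458.4987…
Penalty: 16 × 1% × CHF 460,000.03 = CHF 73,600.00…
Final settlement = outstanding balance + penalty = CHF 441,458.4987… + CHF 73,600.00… = CHF 515,058.50

CHF 515,058.50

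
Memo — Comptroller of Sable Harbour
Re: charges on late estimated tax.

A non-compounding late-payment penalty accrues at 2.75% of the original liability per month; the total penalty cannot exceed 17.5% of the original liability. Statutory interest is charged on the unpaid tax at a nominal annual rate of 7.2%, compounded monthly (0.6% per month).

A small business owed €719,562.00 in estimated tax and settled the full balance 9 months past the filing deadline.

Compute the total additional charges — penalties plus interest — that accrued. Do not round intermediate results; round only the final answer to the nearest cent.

Penalty (uncapped): 9 × 2.75% × €719,562.00 = €178,091.60…; cap = 17.5% × €719,562.00 = €125,923.35 → penalty = €125,923.35
Interest: €719,562.00 × ((1 + 0.006)^9 − 1) = €719,562.00 × 0.0553143… = €39,802.0743…
Penalties + interest = €125,923.3500 + €39,802.0743… = €165,725.42

€165,725.42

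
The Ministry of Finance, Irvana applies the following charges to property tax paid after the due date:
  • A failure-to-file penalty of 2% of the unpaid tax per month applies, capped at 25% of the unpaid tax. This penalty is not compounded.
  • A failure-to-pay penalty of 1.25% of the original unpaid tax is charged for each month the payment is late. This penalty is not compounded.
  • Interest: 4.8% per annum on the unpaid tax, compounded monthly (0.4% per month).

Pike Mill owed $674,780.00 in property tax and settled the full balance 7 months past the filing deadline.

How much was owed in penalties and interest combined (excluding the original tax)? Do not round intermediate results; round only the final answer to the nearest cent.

Failure-to-file: 7 × 2% × $674,780.00 = $94,469.20 (under the 25% cap)
Failure-to-pay penalty = 1.25% × $674,780.00 × 7 mo = $59,043.25
Interest: $674,780.00 × ((1 + 0.004)^7 − 1) = $674,780.00 × 0.0283382… = $19,122.0836…
Penalties + interest = $153,512.4500 + $19,122.0836… = $172,634.53

$172,634.53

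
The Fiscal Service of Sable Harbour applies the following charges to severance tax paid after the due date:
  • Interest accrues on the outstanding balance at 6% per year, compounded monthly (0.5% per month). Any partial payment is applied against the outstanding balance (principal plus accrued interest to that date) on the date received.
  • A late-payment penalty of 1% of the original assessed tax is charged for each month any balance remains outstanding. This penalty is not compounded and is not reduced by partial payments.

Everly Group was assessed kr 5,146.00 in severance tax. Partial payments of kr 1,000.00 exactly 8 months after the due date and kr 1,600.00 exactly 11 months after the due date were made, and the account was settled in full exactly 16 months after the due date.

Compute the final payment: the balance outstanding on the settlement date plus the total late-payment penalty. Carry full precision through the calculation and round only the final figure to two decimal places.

kr 3,715.74

Balance at month 8: kr 5,146.0000 × (1 + 0.005)^8 = kr 5,355.4784…
After kr 1,000.00 payment: kr 5,355.4784… − kr 1,000.00 = kr 4,355.4784…
Balance at month 11: kr 4,355.4784… × (1 + 0.005)^3 = kr 4,421.1378…
After kr 1,600.00 payment: kr 4,421.1378… − kr 1,600.00 = kr 2,821.1378…
Balance at month 16: kr 2,821.1378… × (1 + 0.005)^5 = kr 2,892.3751…
Penalty: 16 × 1% × kr 5,146.00 = kr 823.36
Final settlement = outstanding balance + penalty = kr 2,892.3751… + kr 823.36 = kr 3,715.74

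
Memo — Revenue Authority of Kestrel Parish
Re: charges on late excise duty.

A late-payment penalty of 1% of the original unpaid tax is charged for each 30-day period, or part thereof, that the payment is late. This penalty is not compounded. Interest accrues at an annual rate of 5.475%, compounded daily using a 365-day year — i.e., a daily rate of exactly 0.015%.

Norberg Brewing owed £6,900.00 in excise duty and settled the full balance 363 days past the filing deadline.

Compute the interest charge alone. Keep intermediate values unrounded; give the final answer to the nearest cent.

£386.09

Interest: £6,900.00 × ((1 + 0.00015)^363 − 1) = £6,900.00 × 0.05595537… = £386.0920…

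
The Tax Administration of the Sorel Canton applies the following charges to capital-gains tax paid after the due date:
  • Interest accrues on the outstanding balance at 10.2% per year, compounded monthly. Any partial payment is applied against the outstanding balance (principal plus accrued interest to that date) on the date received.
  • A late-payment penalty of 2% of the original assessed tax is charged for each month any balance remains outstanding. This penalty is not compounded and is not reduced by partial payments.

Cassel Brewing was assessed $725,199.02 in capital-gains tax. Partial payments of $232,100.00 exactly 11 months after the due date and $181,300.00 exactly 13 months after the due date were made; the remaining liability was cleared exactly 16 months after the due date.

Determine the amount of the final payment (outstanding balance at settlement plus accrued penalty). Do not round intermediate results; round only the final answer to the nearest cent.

Monthly rate = 10.2% ÷ 12 = 0.85%
Balance at month 11: $725,199.0200 × (1 + 0.0085)^11 = $795,961.6371…
After $232,100.00 payment: $795,961.6371… − $232,100.00 = $563,861.6371…
Balance at month 13: $563,861.6371… × (1 + 0.0085)^2 = $573,488.0239…
After $181,300.00 payment: $573,488.0239… − $181,300.00 = $392,188.0239…
Balance at month 16: $392,188.0239… × (1 + 0.0085)^3 = $402,274.0661…
Penalty: 16 × 2% × $725,199.02 = $232,063.69…
Final settlement = outstanding balance + penalty = $402,274.0661… + $232,063.69… = $634,337.75

$634,337.75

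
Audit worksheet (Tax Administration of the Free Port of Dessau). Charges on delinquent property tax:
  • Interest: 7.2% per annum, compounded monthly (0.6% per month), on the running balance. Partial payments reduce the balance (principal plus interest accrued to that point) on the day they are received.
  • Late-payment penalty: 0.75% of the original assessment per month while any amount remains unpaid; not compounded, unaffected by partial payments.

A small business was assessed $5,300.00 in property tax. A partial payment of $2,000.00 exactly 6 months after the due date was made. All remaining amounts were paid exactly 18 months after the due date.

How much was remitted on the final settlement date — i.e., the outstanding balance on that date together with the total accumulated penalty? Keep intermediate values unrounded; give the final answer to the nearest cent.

$4,469.20

Balance at month 6: $5,300.0000 × (1 + 0.006)^6 = $5,493.6850…
After $2,000.00 payment: $5,493.6850… − $2,000.00 = $3,493.6850…
Balance at month 18: $3,493.6850… × (1 + 0.006)^12 = $3,753.6996…
Penalty: 18 × 0.75% × $5,300.00 = $715.50
Final settlement = outstanding balance + penalty = $3,753.6996… + $715.50 = $4,469.20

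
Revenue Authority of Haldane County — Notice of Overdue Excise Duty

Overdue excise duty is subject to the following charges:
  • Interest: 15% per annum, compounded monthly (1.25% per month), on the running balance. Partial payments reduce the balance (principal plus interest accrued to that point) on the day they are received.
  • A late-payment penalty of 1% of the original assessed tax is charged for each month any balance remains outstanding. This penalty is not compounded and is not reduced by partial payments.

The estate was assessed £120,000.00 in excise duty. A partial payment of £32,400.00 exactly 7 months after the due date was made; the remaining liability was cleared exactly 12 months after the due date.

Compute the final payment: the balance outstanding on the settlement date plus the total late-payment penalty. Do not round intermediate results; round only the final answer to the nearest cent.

£119,214.28

Balance at month 7: £120,000.0000 × (1 + 0.0125)^7 = £130,902.0564…
After £32,400.00 payment: £130,902.0564… − £32,400.00 = £98,502.0564…
Balance at month 12: £98,502.0564… × (1 + 0.0125)^5 = £104,814.2803…
Penalty: 12 × 1% × £120,000.00 = £14,400.00
Final settlement = outstanding balance + penalty = £104,814.2803… + £14,400.00 = £119,214.28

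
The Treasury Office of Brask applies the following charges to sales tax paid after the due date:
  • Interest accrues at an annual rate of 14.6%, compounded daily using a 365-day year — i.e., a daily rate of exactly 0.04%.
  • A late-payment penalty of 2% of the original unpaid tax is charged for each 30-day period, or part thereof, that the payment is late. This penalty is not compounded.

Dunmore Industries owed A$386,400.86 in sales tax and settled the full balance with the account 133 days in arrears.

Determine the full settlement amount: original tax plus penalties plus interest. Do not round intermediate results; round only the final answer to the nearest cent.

A$446,149.77

Penalty periods: ⌈133/30⌉ = 5; penalty = 5 × 2% × A$386,400.86 = A$38,640.09…
Interest: A$386,400.86 × ((1 + 0.0004)^133 − 1) = A$386,400.86 × 0.05462933… = A$21,108.8216…
Total = A$386,400.86 + A$38,640.0860 + A$21,108.8216… = A$446,149.77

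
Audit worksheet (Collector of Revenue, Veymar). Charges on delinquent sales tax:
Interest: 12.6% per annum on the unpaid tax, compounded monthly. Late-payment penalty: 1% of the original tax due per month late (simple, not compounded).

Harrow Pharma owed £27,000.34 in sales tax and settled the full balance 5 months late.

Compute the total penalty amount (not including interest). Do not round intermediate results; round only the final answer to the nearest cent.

Late-payment penalty: 5 × 1% × £27,000.34 = £1,350.02…

£1,350.02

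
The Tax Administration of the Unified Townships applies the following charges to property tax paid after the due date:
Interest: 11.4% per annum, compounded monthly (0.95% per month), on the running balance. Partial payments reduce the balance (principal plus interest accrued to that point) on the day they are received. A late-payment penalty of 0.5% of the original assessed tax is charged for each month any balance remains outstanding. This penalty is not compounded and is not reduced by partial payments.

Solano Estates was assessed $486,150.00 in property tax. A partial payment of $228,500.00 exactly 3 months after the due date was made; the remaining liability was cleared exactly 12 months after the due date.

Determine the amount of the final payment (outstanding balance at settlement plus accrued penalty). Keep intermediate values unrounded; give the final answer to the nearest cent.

Balance at month 3: $486,150.0000 × (1 + 0.0095)^3 = $500,137.3169…
After $228,500.00 payment: $500,137.3169… − $228,500.00 = $271,637.3169…
Balance at month 12: $271,637.3169… × (1 + 0.0095)^9 = $295,764.7018…
Penalty: 12 × 0.5% × $486,150.00 = $29,169.00
Final settlement = outstanding balance + penalty = $295,764.7018… + $29,169.00 = $324,933.70

$324,933.70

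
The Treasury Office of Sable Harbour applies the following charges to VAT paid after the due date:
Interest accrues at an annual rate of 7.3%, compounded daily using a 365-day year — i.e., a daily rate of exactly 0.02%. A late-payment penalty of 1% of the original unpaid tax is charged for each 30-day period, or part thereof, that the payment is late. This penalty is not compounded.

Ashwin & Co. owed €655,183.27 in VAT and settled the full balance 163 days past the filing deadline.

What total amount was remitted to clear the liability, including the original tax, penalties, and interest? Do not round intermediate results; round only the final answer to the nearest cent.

€716,203.00

Penalty periods: ⌈163/30⌉ = 6; penalty = 6 × 1% × €655,183.27 = €39,311.00…
Interest: €655,183.27 × ((1 + 0.0002)^163 − 1) = €655,183.27 × 0.03313383… = €21,708.7338…
Total = €655,183.27 + €39,310.9962 + €21,708.7338… = €716,203.00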